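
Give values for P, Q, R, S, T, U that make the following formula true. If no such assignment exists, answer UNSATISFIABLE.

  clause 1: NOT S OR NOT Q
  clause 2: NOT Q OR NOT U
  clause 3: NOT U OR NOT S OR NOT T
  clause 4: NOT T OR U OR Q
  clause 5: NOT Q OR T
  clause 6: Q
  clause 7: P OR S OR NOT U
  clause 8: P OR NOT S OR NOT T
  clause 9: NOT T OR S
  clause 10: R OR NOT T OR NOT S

UNSATISFIABLE

(Q) alone gives Q = true.
(NOT S) alone gives S = false.
(NOT U) alone gives U = false.
(T) alone gives T = true.
That conflicts with the unit clause (NOT T).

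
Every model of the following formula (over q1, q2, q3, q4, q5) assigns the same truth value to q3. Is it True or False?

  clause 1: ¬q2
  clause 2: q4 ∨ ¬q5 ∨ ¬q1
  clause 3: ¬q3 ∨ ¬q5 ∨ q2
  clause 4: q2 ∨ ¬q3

False

Suppose q3 = True.
(¬q2) alone gives q2 = False.
That conflicts with the unit clause (q2).
So every satisfying assignment has q3 = False.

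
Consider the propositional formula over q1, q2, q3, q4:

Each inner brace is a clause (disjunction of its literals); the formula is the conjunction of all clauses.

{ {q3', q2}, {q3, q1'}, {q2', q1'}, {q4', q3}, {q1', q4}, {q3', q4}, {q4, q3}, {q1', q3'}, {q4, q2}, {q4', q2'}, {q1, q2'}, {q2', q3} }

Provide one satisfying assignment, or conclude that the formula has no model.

Suppose q3 = 0.
From the singleton clause (q1'), q1 = 0.
From the singleton clause (q4'), q4 = 0.
But (q4) is also a unit clause — contradiction.
Backtrack on q3: now try q3 = 1.
From the singleton clause (q2), q2 = 1.
From the singleton clause (q1'), q1 = 0.
But (q1) is also a unit clause — contradiction.
Both values of q3 lead to a conflict.

UNSATISFIABLE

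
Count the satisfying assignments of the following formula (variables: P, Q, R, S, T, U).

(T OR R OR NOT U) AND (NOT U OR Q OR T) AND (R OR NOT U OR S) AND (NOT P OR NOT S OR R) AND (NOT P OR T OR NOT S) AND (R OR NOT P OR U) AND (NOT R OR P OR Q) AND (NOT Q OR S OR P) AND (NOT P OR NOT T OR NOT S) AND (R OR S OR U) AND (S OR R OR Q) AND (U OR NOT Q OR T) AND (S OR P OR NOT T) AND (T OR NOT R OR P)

There are 2^6 = 64 truth assignments over (P, Q, R, S, T, U).
Split on S. With S = true, the clauses containing S are satisfied and NOT S drops from the rest; 7 of the 2^5 = 32 assignments to the other variables satisfy what remains.
With S = false, by the same count on the reduced clause set, 6 assignments work.
(One model: P=F, Q=F, R=F, S=T, T=F, U=F.)
Total: 7 + 6 = 13.

13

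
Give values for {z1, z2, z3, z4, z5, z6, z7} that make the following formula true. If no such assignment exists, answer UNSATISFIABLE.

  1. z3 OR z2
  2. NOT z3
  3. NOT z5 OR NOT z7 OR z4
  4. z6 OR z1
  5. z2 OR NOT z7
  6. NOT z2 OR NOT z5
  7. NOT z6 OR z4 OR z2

From the singleton clause (NOT z3), z3 = false.
From the singleton clause (z2), z2 = true.
From the singleton clause (NOT z5), z5 = false.
Suppose z6 = true.
All clauses hold; z1, z4, z7 can take either value.

z1=false,  z2=true,  z3=false,  z4=false,  z5=false,  z6=true,  z7=true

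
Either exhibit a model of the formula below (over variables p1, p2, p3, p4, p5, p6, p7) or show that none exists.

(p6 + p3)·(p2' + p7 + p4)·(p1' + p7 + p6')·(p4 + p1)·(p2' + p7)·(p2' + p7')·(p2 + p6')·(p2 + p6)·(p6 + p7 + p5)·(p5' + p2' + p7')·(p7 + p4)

Case p6 = 1:
The clause (p2) is unit, so p2 = 1.
The clause (p7) is unit, so p7 = 1.
That conflicts with the unit clause (p7').
That branch fails; take p6 = 0 instead.
The clause (p3) is unit, so p3 = 1.
The clause (p2) is unit, so p2 = 1.
The clause (p7) is unit, so p7 = 1.
That conflicts with the unit clause (p7').
Both values of p6 lead to a conflict.

UNSATISFIABLE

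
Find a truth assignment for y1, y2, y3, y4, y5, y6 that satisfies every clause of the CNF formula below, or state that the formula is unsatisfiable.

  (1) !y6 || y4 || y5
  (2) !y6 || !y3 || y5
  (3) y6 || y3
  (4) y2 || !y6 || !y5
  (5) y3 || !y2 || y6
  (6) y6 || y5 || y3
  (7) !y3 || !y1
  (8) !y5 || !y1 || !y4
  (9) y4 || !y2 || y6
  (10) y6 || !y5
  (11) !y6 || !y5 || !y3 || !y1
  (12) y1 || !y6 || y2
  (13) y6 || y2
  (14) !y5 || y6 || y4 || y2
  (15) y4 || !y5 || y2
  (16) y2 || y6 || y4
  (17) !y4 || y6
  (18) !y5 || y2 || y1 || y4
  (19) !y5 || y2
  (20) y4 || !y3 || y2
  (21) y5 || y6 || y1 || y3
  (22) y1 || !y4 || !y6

y1 ↦ true, y2 ↦ false, y3 ↦ false, y4 ↦ true, y5 ↦ false, y6 ↦ true

Suppose y6 = true.
Suppose y4 = true.
(y1) alone gives y1 = true.
(!y3) alone gives y3 = false.
(!y5) alone gives y5 = false.
Every clause is now satisfied; y2 is unconstrained.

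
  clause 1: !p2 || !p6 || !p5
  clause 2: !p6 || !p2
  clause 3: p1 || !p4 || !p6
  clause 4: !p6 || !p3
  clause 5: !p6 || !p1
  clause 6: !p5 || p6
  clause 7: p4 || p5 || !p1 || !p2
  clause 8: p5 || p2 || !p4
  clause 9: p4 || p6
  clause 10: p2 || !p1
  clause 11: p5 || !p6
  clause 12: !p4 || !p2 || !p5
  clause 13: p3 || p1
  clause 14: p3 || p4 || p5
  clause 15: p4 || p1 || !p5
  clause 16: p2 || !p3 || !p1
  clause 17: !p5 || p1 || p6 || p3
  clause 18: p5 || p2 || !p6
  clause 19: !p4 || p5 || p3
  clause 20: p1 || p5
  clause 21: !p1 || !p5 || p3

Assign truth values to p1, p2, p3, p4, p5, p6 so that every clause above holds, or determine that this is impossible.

p1: true; p2: true; p3: true; p4: true; p5: false; p6: false

Try p6 = false.
The clause (!p5) is unit, so p5 = false.
The clause (p4) is unit, so p4 = true.
The clause (p2) is unit, so p2 = true.
The clause (p3) is unit, so p3 = true.
The clause (p1) is unit, so p1 = true.
All clauses are satisfied.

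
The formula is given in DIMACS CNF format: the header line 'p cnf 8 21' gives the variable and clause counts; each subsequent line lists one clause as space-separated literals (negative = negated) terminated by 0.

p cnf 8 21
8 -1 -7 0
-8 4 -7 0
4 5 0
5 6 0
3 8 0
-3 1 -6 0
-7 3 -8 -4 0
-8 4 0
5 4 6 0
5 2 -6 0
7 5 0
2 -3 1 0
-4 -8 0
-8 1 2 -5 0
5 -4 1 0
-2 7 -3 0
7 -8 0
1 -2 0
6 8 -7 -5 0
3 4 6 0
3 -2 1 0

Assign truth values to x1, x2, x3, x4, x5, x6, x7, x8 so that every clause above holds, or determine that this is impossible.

x1 ↦ True,  x2 ↦ False,  x3 ↦ True,  x4 ↦ False,  x5 ↦ True,  x6 ↦ True,  x7 ↦ False,  x8 ↦ False

Try x4 = False.
The clause (x5) is unit, so x5 = True.
The clause (¬x8) is unit, so x8 = False.
The clause (x3) is unit, so x3 = True.
Try x1 = True.
The clause (¬x7) is unit, so x7 = False.
The clause (¬x2) is unit, so x2 = False.
All clauses hold; x6 can take either value.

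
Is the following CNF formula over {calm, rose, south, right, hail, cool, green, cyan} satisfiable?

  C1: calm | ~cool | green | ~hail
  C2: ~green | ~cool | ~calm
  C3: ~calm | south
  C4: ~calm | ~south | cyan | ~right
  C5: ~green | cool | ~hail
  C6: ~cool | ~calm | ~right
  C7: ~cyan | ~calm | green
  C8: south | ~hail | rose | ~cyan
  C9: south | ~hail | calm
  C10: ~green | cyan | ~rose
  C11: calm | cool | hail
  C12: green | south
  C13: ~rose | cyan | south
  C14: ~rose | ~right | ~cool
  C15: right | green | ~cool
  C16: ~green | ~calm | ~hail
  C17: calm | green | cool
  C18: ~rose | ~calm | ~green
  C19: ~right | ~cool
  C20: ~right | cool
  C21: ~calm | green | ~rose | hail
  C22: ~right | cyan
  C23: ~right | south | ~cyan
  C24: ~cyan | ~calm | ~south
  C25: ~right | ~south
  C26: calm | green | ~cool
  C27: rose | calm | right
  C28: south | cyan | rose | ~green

Yes, satisfiable

Try calm = 1.
The clause (south) is unit, so south = 1.
The clause (~cyan) is unit, so cyan = 0.
The clause (~right) is unit, so right = 0.
Try green = 1.
The clause (~cool) is unit, so cool = 0.
The clause (~hail) is unit, so hail = 0.
The clause (~rose) is unit, so rose = 0.
All clauses are satisfied.
A satisfying assignment: calm: 1, rose: 0, south: 1, right: 0, hail: 0, cool: 0, green: 1, cyan: 0.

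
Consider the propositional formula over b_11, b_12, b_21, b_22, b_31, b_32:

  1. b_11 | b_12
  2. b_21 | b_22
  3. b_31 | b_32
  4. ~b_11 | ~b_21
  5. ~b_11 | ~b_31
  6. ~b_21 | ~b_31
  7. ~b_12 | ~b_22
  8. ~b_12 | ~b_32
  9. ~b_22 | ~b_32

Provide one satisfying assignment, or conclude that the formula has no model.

Case b_11 = 1:
(~b_21) alone gives b_21 = 0.
(b_22) alone gives b_22 = 1.
(~b_31) alone gives b_31 = 0.
(b_32) alone gives b_32 = 1.
Now (~b_32) is unsatisfied and unit — conflict.
Backtrack on b_11: now try b_11 = 0.
(b_12) alone gives b_12 = 1.
(~b_22) alone gives b_22 = 0.
(b_21) alone gives b_21 = 1.
(~b_31) alone gives b_31 = 0.
(b_32) alone gives b_32 = 1.
Now (~b_32) is unsatisfied and unit — conflict.
Either choice for b_11 ends in contradiction.

UNSATISFIABLE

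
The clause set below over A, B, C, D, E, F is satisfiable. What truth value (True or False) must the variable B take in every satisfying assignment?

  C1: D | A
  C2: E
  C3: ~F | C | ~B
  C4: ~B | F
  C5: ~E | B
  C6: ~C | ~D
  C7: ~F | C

Suppose B = 0.
(E) alone gives E = 1.
But (~E) is also a unit clause — contradiction.
So every satisfying assignment has B = True.

True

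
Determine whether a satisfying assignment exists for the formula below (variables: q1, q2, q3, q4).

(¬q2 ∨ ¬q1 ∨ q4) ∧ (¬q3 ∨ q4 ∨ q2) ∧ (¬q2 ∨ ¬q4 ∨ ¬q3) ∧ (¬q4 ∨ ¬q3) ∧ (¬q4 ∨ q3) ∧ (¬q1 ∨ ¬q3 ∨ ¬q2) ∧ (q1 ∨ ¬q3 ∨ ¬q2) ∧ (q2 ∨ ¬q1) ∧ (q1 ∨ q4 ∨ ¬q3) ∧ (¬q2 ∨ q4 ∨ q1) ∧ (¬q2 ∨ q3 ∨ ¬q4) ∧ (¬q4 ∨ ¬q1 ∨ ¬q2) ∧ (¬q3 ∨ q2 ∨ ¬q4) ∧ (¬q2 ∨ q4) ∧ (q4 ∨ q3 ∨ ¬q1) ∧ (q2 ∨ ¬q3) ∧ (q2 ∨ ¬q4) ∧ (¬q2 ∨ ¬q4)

Satisfiable

Branch on q4: set q4 = False.
(¬q2) alone gives q2 = False.
(¬q3) alone gives q3 = False.
(¬q1) alone gives q1 = False.
This assignment satisfies each clause.
A satisfying assignment: q1 ↦ False,  q2 ↦ False,  q3 ↦ False,  q4 ↦ False.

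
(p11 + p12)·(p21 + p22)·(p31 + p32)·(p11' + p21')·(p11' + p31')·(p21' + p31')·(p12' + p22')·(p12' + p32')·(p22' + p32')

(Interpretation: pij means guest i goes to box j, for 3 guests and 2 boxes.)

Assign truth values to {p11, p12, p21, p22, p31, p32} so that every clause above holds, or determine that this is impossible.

UNSATISFIABLE

Suppose p11 = 1.
(p21') alone gives p21 = 0.
(p22) alone gives p22 = 1.
(p31') alone gives p31 = 0.
(p32) alone gives p32 = 1.
That conflicts with the unit clause (p32').
That branch fails; take p11 = 0 instead.
(p12) alone gives p12 = 1.
(p22') alone gives p22 = 0.
(p21) alone gives p21 = 1.
(p31') alone gives p31 = 0.
(p32) alone gives p32 = 1.
That conflicts with the unit clause (p32').
Either choice for p11 ends in contradiction.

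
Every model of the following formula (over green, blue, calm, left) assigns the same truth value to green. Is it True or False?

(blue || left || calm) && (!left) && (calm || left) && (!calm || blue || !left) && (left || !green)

False

Suppose green = true.
From the singleton clause (!left), left = false.
Now (left) is unsatisfied and unit — conflict.
So every satisfying assignment has green = False.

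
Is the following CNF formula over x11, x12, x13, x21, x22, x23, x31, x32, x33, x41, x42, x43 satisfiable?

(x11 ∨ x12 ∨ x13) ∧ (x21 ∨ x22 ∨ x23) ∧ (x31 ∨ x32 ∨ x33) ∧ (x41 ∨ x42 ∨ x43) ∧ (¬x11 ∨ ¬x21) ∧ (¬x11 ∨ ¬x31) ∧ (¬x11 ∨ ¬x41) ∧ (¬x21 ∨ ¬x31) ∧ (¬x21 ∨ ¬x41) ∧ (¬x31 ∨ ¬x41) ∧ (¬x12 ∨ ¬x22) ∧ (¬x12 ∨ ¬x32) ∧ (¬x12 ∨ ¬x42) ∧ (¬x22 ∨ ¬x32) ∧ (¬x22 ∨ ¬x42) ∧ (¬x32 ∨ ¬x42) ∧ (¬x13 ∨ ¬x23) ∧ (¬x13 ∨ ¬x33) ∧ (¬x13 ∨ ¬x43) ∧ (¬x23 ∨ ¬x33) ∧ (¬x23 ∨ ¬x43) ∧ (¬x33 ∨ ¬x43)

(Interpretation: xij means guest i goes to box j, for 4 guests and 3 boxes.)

No, unsatisfiable

Try x11 = False.
Try x12 = True.
(¬x22) alone gives x22 = False.
(¬x32) alone gives x32 = False.
(¬x42) alone gives x42 = False.
Try x21 = True.
(¬x31) alone gives x31 = False.
(x33) alone gives x33 = True.
(¬x41) alone gives x41 = False.
(x43) alone gives x43 = True.
But (¬x43) is also a unit clause — contradiction.
So x21 must be the other value — set x21 = False.
(x23) alone gives x23 = True.
(¬x13) alone gives x13 = False.
(¬x33) alone gives x33 = False.
(x31) alone gives x31 = True.
(¬x41) alone gives x41 = False.
(x43) alone gives x43 = True.
But (¬x43) is also a unit clause — contradiction.
Both values of x21 lead to a conflict.
So x12 must be the other value — set x12 = False.
(x13) alone gives x13 = True.
(¬x23) alone gives x23 = False.
(¬x33) alone gives x33 = False.
(¬x43) alone gives x43 = False.
Try x21 = True.
(¬x31) alone gives x31 = False.
(x32) alone gives x32 = True.
(¬x41) alone gives x41 = False.
(x42) alone gives x42 = True.
But (¬x42) is also a unit clause — contradiction.
So x21 must be the other value — set x21 = False.
(x22) alone gives x22 = True.
(¬x32) alone gives x32 = False.
(x31) alone gives x31 = True.
(¬x41) alone gives x41 = False.
(x42) alone gives x42 = True.
But (¬x42) is also a unit clause — contradiction.
Both values of x21 lead to a conflict.
Both values of x12 lead to a conflict.
So x11 must be the other value — set x11 = True.
(¬x21) alone gives x21 = False.
(¬x31) alone gives x31 = False.
(¬x41) alone gives x41 = False.
Try x22 = True.
(¬x12) alone gives x12 = False.
(¬x32) alone gives x32 = False.
(x33) alone gives x33 = True.
(¬x42) alone gives x42 = False.
(x43) alone gives x43 = True.
But (¬x43) is also a unit clause — contradiction.
So x22 must be the other value — set x22 = False.
(x23) alone gives x23 = True.
(¬x13) alone gives x13 = False.
(¬x33) alone gives x33 = False.
(x32) alone gives x32 = True.
(¬x12) alone gives x12 = False.
(¬x42) alone gives x42 = False.
(x43) alone gives x43 = True.
But (¬x43) is also a unit clause — contradiction.
Both values of x22 lead to a conflict.
Both values of x11 lead to a conflict.
No assignment satisfies every clause.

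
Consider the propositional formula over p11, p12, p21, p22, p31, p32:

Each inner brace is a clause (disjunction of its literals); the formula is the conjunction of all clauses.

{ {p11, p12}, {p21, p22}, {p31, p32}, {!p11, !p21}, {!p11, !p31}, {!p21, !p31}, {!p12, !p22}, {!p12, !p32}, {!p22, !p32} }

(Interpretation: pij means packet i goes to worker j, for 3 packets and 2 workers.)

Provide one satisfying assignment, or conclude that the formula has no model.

UNSATISFIABLE

Try p11 = true.
The clause (!p21) is unit, so p21 = false.
The clause (p22) is unit, so p22 = true.
The clause (!p31) is unit, so p31 = false.
The clause (p32) is unit, so p32 = true.
That conflicts with the unit clause (!p32).
Backtrack on p11: now try p11 = false.
The clause (p12) is unit, so p12 = true.
The clause (!p22) is unit, so p22 = false.
The clause (p21) is unit, so p21 = true.
The clause (!p31) is unit, so p31 = false.
The clause (p32) is unit, so p32 = true.
That conflicts with the unit clause (!p32).
Both values of p11 lead to a conflict.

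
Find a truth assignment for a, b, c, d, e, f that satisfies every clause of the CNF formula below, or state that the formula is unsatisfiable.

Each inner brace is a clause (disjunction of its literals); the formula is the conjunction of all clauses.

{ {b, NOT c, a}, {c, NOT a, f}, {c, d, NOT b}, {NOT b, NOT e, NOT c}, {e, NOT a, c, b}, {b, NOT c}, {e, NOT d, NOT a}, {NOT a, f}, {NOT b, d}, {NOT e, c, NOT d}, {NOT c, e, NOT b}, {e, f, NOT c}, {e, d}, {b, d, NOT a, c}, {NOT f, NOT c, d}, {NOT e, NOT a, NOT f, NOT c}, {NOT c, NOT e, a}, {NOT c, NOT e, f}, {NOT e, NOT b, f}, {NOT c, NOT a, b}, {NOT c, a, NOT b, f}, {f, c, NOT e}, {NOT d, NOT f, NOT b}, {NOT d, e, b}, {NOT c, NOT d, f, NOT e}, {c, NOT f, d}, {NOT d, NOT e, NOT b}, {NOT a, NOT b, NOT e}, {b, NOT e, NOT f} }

a: false; b: true; c: false; d: true; e: false; f: false

Branch on b: set b = true.
The clause (d) is unit, so d = true.
The clause (NOT f) is unit, so f = false.
The clause (NOT a) is unit, so a = false.
The clause (NOT e) is unit, so e = false.
The clause (NOT c) is unit, so c = false.
This assignment satisfies each clause.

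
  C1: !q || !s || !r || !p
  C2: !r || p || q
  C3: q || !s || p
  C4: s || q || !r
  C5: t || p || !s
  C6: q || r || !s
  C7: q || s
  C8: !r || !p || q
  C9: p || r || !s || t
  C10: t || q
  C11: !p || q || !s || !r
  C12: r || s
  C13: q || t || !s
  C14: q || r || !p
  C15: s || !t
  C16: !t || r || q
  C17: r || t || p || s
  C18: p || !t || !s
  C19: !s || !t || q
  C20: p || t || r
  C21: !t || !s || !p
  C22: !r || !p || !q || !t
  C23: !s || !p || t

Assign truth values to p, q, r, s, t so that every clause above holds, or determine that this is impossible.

Branch on q: set q = true.
Branch on r: set r = true.
Branch on s: set s = false.
From the singleton clause (!t), t = false.
No clause remains; p is free.

p ↦ true; q ↦ true; r ↦ true; s ↦ false; t ↦ false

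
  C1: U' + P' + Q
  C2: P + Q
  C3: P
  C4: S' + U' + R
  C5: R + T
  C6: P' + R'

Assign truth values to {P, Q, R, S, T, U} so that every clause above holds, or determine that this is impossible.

Unit clause (P) forces P = 1.
Unit clause (R') forces R = 0.
Unit clause (T) forces T = 1.
Try U = 0.
All clauses hold; Q, S can take either value.

P: 1,  Q: 1,  R: 0,  S: 0,  T: 1,  U: 0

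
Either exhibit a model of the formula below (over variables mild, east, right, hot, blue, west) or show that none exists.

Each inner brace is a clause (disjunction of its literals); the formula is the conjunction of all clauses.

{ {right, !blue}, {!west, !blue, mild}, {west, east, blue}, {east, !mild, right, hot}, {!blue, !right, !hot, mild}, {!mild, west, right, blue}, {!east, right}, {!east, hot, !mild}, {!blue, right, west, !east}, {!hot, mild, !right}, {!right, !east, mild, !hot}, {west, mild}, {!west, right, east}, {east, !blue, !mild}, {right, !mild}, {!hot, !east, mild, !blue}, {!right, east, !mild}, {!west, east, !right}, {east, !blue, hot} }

Branch on right: set right = true.
Branch on hot: set hot = true.
Unit clause (mild) forces mild = true.
Unit clause (east) forces east = true.
No clause remains; blue, west are free.

mild ↦ true, east ↦ true, right ↦ true, hot ↦ true, blue ↦ true, west ↦ true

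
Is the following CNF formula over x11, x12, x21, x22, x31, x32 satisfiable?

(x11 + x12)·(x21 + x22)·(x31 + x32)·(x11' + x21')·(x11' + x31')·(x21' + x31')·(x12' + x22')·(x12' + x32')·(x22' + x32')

Unsatisfiable

Case x11 = 1:
Unit clause (x21') forces x21 = 0.
Unit clause (x22) forces x22 = 1.
Unit clause (x31') forces x31 = 0.
Unit clause (x32) forces x32 = 1.
But (x32') is also a unit clause — contradiction.
So x11 must be the other value — set x11 = 0.
Unit clause (x12) forces x12 = 1.
Unit clause (x22') forces x22 = 0.
Unit clause (x21) forces x21 = 1.
Unit clause (x31') forces x31 = 0.
Unit clause (x32) forces x32 = 1.
But (x32') is also a unit clause — contradiction.
Either choice for x11 ends in contradiction.
No assignment satisfies every clause.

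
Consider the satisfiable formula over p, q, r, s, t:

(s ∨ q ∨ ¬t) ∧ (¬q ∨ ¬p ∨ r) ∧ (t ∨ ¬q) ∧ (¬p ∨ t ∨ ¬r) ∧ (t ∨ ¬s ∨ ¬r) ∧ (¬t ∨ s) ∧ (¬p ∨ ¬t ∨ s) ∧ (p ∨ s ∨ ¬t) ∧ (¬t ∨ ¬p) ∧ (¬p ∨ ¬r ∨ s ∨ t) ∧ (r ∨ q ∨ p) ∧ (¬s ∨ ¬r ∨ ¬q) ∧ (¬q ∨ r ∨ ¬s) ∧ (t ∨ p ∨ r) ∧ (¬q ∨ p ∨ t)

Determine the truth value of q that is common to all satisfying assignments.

False

Suppose q = True.
From the singleton clause (t), t = True.
From the singleton clause (s), s = True.
From the singleton clause (¬p), p = False.
From the singleton clause (¬r), r = False.
That conflicts with the unit clause (r).
So every satisfying assignment has q = False.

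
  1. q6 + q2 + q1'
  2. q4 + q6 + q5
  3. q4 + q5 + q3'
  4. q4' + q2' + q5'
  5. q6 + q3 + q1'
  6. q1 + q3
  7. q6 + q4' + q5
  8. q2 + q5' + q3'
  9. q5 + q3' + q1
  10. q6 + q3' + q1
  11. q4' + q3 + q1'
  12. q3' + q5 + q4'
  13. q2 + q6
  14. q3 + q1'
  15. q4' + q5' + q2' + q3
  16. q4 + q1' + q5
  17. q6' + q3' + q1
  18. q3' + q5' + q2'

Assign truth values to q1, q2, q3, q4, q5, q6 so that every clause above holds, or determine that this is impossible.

UNSATISFIABLE

Suppose q1 = 1.
From the singleton clause (q3), q3 = 1.
Suppose q6 = 1.
Suppose q4 = 1.
From the singleton clause (q5), q5 = 1.
From the singleton clause (q2'), q2 = 0.
But (q2) is also a unit clause — contradiction.
Undo q4 and try q4 = 0.
From the singleton clause (q5), q5 = 1.
From the singleton clause (q2), q2 = 1.
But (q2') is also a unit clause — contradiction.
Neither q4 = 1 nor q4 = 0 works.
Undo q6 and try q6 = 0.
From the singleton clause (q2), q2 = 1.
From the singleton clause (q5'), q5 = 0.
From the singleton clause (q4), q4 = 1.
But (q4') is also a unit clause — contradiction.
Neither q6 = 1 nor q6 = 0 works.
Undo q1 and try q1 = 0.
From the singleton clause (q3), q3 = 1.
From the singleton clause (q5), q5 = 1.
From the singleton clause (q2), q2 = 1.
But (q2') is also a unit clause — contradiction.
Neither q1 = 1 nor q1 = 0 works.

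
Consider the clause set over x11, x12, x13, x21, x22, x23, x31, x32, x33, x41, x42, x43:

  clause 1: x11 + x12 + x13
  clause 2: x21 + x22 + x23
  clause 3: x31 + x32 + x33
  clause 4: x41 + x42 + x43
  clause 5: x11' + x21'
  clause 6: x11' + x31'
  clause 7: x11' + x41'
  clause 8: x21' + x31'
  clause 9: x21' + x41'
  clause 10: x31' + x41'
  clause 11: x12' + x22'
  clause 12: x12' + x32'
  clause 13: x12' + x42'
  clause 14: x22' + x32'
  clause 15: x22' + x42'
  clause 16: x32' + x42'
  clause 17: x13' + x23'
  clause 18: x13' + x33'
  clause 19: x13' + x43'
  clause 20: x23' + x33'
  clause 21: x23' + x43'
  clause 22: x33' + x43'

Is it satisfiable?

Branch on x11: set x11 = 0.
Branch on x12: set x12 = 1.
From the singleton clause (x22'), x22 = 0.
From the singleton clause (x32'), x32 = 0.
From the singleton clause (x42'), x42 = 0.
Branch on x21: set x21 = 1.
From the singleton clause (x31'), x31 = 0.
From the singleton clause (x33), x33 = 1.
From the singleton clause (x41'), x41 = 0.
From the singleton clause (x43), x43 = 1.
Now (x43') is unsatisfied and unit — conflict.
Backtrack on x21: now try x21 = 0.
From the singleton clause (x23), x23 = 1.
From the singleton clause (x13'), x13 = 0.
From the singleton clause (x33'), x33 = 0.
From the singleton clause (x31), x31 = 1.
From the singleton clause (x41'), x41 = 0.
From the singleton clause (x43), x43 = 1.
Now (x43') is unsatisfied and unit — conflict.
Neither x21 = 1 nor x21 = 0 works.
Backtrack on x12: now try x12 = 0.
From the singleton clause (x13), x13 = 1.
From the singleton clause (x23'), x23 = 0.
From the singleton clause (x33'), x33 = 0.
From the singleton clause (x43'), x43 = 0.
Branch on x21: set x21 = 1.
From the singleton clause (x31'), x31 = 0.
From the singleton clause (x32), x32 = 1.
From the singleton clause (x41'), x41 = 0.
From the singleton clause (x42), x42 = 1.
Now (x42') is unsatisfied and unit — conflict.
Backtrack on x21: now try x21 = 0.
From the singleton clause (x22), x22 = 1.
From the singleton clause (x32'), x32 = 0.
From the singleton clause (x31), x31 = 1.
From the singleton clause (x41'), x41 = 0.
From the singleton clause (x42), x42 = 1.
Now (x42') is unsatisfied and unit — conflict.
Neither x21 = 1 nor x21 = 0 works.
Neither x12 = 1 nor x12 = 0 works.
Backtrack on x11: now try x11 = 1.
From the singleton clause (x21'), x21 = 0.
From the singleton clause (x31'), x31 = 0.
From the singleton clause (x41'), x41 = 0.
Branch on x22: set x22 = 1.
From the singleton clause (x12'), x12 = 0.
From the singleton clause (x32'), x32 = 0.
From the singleton clause (x33), x33 = 1.
From the singleton clause (x42'), x42 = 0.
From the singleton clause (x43), x43 = 1.
Now (x43') is unsatisfied and unit — conflict.
Backtrack on x22: now try x22 = 0.
From the singleton clause (x23), x23 = 1.
From the singleton clause (x13'), x13 = 0.
From the singleton clause (x33'), x33 = 0.
From the singleton clause (x32), x32 = 1.
From the singleton clause (x12'), x12 = 0.
From the singleton clause (x42'), x42 = 0.
From the singleton clause (x43), x43 = 1.
Now (x43') is unsatisfied and unit — conflict.
Neither x22 = 1 nor x22 = 0 works.
Neither x11 = 1 nor x11 = 0 works.
No assignment satisfies every clause.

No, unsatisfiable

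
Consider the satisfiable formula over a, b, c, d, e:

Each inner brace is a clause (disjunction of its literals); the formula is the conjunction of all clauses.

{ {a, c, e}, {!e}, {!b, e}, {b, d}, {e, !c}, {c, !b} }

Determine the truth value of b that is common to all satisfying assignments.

False

Suppose b = true.
Unit clause (!e) forces e = false.
Now (e) is unsatisfied and unit — conflict.
So every satisfying assignment has b = False.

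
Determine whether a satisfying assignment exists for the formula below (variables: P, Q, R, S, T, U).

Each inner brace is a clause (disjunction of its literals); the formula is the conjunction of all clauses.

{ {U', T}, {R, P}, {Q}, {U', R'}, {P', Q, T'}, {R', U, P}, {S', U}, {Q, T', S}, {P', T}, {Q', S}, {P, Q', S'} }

Yes, satisfiable

From the singleton clause (Q), Q = 1.
From the singleton clause (S), S = 1.
From the singleton clause (U), U = 1.
From the singleton clause (T), T = 1.
From the singleton clause (R'), R = 0.
From the singleton clause (P), P = 1.
Every clause now holds.
A satisfying assignment: P=1, Q=1, R=0, S=1, T=1, U=1.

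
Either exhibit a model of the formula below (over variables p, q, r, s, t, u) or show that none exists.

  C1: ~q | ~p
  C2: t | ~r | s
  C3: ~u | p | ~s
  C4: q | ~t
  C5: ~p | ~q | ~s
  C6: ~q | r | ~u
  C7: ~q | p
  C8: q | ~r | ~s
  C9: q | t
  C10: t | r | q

UNSATISFIABLE

Case q = 0:
(~t) alone gives t = 0.
That conflicts with the unit clause (t).
That branch fails; take q = 1 instead.
(~p) alone gives p = 0.
That conflicts with the unit clause (p).
Neither q = 1 nor q = 0 works.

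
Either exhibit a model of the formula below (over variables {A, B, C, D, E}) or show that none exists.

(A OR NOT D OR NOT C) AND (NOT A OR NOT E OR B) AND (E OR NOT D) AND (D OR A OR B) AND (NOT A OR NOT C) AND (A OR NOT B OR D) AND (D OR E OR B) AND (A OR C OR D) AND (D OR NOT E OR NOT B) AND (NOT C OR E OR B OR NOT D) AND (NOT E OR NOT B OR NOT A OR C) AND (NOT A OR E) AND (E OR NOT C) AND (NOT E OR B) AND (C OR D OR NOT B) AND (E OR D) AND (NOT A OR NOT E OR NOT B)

Try E = true.
(B) alone gives B = true.
(D) alone gives D = true.
(NOT A) alone gives A = false.
(NOT C) alone gives C = false.
All clauses are satisfied.

A=false,  B=true,  C=false,  D=true,  E=true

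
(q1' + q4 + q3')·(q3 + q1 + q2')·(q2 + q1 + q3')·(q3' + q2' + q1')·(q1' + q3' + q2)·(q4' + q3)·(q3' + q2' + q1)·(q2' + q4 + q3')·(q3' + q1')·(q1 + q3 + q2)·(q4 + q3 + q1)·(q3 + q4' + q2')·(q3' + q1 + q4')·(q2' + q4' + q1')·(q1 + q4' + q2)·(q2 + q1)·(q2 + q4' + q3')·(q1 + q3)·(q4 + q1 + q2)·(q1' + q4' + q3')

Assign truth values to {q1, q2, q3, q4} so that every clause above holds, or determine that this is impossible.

q1: 1,  q2: 1,  q3: 0,  q4: 0

Suppose q4 = 0.
Suppose q1 = 1.
The clause (q3') is unit, so q3 = 0.
No clause remains; q2 is free.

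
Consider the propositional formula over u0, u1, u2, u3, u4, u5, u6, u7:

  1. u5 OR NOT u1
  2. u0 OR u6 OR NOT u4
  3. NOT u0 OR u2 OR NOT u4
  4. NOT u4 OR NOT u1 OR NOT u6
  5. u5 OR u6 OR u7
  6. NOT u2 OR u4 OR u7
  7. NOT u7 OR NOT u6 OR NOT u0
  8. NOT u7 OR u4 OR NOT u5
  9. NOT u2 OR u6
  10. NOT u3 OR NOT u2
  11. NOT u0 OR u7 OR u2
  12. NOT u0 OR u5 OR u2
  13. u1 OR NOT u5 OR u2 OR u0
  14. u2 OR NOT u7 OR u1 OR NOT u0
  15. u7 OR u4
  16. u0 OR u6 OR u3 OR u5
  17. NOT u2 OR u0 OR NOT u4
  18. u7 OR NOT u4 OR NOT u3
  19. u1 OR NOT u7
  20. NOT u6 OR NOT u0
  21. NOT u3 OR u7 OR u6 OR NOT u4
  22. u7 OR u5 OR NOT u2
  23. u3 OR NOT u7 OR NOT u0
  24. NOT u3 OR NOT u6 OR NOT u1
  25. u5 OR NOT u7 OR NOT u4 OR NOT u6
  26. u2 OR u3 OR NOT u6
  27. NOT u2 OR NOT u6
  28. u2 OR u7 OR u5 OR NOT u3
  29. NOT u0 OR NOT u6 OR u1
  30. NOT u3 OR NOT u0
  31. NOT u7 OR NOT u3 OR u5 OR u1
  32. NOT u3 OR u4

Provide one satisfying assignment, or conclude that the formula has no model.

UNSATISFIABLE

Case u5 = true:
Case u7 = false:
From the singleton clause (u4), u4 = true.
From the singleton clause (NOT u3), u3 = false.
Case u0 = true:
From the singleton clause (u2), u2 = true.
From the singleton clause (u6), u6 = true.
But (NOT u6) is also a unit clause — contradiction.
Backtrack on u0: now try u0 = false.
From the singleton clause (u6), u6 = true.
From the singleton clause (NOT u1), u1 = false.
From the singleton clause (u2), u2 = true.
But (NOT u2) is also a unit clause — contradiction.
Neither u0 = true nor u0 = false works.
Backtrack on u7: now try u7 = true.
From the singleton clause (u4), u4 = true.
From the singleton clause (u1), u1 = true.
From the singleton clause (NOT u6), u6 = false.
From the singleton clause (u0), u0 = true.
From the singleton clause (u2), u2 = true.
But (NOT u2) is also a unit clause — contradiction.
Neither u7 = true nor u7 = false works.
Backtrack on u5: now try u5 = false.
From the singleton clause (NOT u1), u1 = false.
From the singleton clause (NOT u7), u7 = false.
From the singleton clause (u6), u6 = true.
From the singleton clause (u4), u4 = true.
From the singleton clause (NOT u3), u3 = false.
From the singleton clause (NOT u0), u0 = false.
From the singleton clause (NOT u2), u2 = false.
But (u2) is also a unit clause — contradiction.
Neither u5 = true nor u5 = false works.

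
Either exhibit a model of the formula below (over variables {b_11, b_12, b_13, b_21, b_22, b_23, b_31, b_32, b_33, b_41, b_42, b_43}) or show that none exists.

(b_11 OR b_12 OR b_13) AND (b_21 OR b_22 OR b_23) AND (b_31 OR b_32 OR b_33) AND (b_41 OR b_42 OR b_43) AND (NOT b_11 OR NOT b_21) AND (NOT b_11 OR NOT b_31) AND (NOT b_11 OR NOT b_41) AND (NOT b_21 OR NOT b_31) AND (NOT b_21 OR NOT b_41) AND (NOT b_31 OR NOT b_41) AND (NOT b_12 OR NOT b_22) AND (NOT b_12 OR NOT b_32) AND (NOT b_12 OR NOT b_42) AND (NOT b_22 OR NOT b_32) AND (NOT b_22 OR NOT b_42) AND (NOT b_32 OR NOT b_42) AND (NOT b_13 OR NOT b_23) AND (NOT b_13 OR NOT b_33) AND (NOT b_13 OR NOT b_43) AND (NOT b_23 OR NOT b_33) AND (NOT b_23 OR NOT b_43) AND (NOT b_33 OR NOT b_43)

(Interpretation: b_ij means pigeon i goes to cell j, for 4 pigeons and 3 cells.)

Branch on b_11: set b_11 = false.
Branch on b_12: set b_12 = true.
Unit clause (NOT b_22) forces b_22 = false.
Unit clause (NOT b_32) forces b_32 = false.
Unit clause (NOT b_42) forces b_42 = false.
Branch on b_21: set b_21 = true.
Unit clause (NOT b_31) forces b_31 = false.
Unit clause (b_33) forces b_33 = true.
Unit clause (NOT b_41) forces b_41 = false.
Unit clause (b_43) forces b_43 = true.
Now (NOT b_43) is unsatisfied and unit — conflict.
Backtrack on b_21: now try b_21 = false.
Unit clause (b_23) forces b_23 = true.
Unit clause (NOT b_13) forces b_13 = false.
Unit clause (NOT b_33) forces b_33 = false.
Unit clause (b_31) forces b_31 = true.
Unit clause (NOT b_41) forces b_41 = false.
Unit clause (b_43) forces b_43 = true.
Now (NOT b_43) is unsatisfied and unit — conflict.
Both values of b_21 lead to a conflict.
Backtrack on b_12: now try b_12 = false.
Unit clause (b_13) forces b_13 = true.
Unit clause (NOT b_23) forces b_23 = false.
Unit clause (NOT b_33) forces b_33 = false.
Unit clause (NOT b_43) forces b_43 = false.
Branch on b_21: set b_21 = true.
Unit clause (NOT b_31) forces b_31 = false.
Unit clause (b_32) forces b_32 = true.
Unit clause (NOT b_41) forces b_41 = false.
Unit clause (b_42) forces b_42 = true.
Now (NOT b_42) is unsatisfied and unit — conflict.
Backtrack on b_21: now try b_21 = false.
Unit clause (b_22) forces b_22 = true.
Unit clause (NOT b_32) forces b_32 = false.
Unit clause (b_31) forces b_31 = true.
Unit clause (NOT b_41) forces b_41 = false.
Unit clause (b_42) forces b_42 = true.
Now (NOT b_42) is unsatisfied and unit — conflict.
Both values of b_21 lead to a conflict.
Both values of b_12 lead to a conflict.
Backtrack on b_11: now try b_11 = true.
Unit clause (NOT b_21) forces b_21 = false.
Unit clause (NOT b_31) forces b_31 = false.
Unit clause (NOT b_41) forces b_41 = false.
Branch on b_22: set b_22 = true.
Unit clause (NOT b_12) forces b_12 = false.
Unit clause (NOT b_32) forces b_32 = false.
Unit clause (b_33) forces b_33 = true.
Unit clause (NOT b_42) forces b_42 = false.
Unit clause (b_43) forces b_43 = true.
Now (NOT b_43) is unsatisfied and unit — conflict.
Backtrack on b_22: now try b_22 = false.
Unit clause (b_23) forces b_23 = true.
Unit clause (NOT b_13) forces b_13 = false.
Unit clause (NOT b_33) forces b_33 = false.
Unit clause (b_32) forces b_32 = true.
Unit clause (NOT b_12) forces b_12 = false.
Unit clause (NOT b_42) forces b_42 = false.
Unit clause (b_43) forces b_43 = true.
Now (NOT b_43) is unsatisfied and unit — conflict.
Both values of b_22 lead to a conflict.
Both values of b_11 lead to a conflict.

UNSATISFIABLE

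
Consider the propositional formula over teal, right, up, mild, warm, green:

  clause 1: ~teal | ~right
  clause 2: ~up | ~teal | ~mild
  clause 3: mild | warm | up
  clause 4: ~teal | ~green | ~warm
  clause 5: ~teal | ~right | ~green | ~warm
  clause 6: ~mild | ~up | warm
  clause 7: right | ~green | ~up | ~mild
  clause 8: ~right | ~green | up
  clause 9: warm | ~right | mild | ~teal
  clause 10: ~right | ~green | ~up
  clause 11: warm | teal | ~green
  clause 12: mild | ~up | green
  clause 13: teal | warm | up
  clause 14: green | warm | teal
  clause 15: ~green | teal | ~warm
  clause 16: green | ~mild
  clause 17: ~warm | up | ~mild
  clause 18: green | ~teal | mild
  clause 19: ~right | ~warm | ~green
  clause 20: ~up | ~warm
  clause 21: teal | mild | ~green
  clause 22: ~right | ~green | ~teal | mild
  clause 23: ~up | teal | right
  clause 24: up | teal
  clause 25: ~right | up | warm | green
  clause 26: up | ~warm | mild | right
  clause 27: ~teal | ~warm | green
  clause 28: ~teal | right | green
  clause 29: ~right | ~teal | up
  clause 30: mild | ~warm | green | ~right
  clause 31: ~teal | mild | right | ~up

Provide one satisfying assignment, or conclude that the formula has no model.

Try teal = 1.
Unit clause (~right) forces right = 0.
Unit clause (green) forces green = 1.
Unit clause (~warm) forces warm = 0.
Try up = 0.
Unit clause (mild) forces mild = 1.
Every clause now holds.

teal=1; right=0; up=0; mild=1; warm=0; green=1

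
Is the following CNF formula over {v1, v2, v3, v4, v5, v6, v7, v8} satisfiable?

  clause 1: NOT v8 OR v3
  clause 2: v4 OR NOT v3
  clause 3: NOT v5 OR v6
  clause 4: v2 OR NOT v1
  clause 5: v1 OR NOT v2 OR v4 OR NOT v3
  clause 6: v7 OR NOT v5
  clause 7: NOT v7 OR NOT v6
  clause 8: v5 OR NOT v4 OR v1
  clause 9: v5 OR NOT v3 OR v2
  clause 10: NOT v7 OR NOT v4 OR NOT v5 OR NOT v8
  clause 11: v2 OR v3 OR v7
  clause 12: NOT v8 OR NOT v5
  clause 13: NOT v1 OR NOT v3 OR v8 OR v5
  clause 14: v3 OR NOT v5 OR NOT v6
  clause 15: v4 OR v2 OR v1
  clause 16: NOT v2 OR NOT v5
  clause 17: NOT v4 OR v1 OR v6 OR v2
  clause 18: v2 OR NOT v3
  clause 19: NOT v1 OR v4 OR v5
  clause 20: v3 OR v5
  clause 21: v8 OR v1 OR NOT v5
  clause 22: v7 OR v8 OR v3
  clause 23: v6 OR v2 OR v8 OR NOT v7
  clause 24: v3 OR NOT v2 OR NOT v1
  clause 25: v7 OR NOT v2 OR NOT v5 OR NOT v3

Suppose v8 = true.
Unit clause (v3) forces v3 = true.
Unit clause (v4) forces v4 = true.
Unit clause (NOT v5) forces v5 = false.
Unit clause (v1) forces v1 = true.
Unit clause (v2) forces v2 = true.
Suppose v7 = false.
All clauses hold; v6 can take either value.
A satisfying assignment: v1=true; v2=true; v3=true; v4=true; v5=false; v6=false; v7=false; v8=true.

Satisfiable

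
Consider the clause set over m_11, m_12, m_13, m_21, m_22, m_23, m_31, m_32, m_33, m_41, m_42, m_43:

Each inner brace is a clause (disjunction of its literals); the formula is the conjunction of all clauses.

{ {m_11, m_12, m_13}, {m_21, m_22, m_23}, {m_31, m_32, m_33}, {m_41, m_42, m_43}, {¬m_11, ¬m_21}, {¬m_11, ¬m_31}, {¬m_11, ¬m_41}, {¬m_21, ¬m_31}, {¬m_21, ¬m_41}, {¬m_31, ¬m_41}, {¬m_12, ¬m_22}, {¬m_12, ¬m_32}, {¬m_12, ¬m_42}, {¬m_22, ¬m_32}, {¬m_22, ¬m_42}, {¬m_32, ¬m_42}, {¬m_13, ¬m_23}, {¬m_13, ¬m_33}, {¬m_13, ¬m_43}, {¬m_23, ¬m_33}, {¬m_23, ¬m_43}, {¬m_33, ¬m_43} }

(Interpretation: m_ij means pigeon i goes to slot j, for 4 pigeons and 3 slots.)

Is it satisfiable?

No, unsatisfiable

Case m_11 = False:
Case m_12 = True:
(¬m_22) alone gives m_22 = False.
(¬m_32) alone gives m_32 = False.
(¬m_42) alone gives m_42 = False.
Case m_21 = True:
(¬m_31) alone gives m_31 = False.
(m_33) alone gives m_33 = True.
(¬m_41) alone gives m_41 = False.
(m_43) alone gives m_43 = True.
Now (¬m_43) is unsatisfied and unit — conflict.
Undo m_21 and try m_21 = False.
(m_23) alone gives m_23 = True.
(¬m_13) alone gives m_13 = False.
(¬m_33) alone gives m_33 = False.
(m_31) alone gives m_31 = True.
(¬m_41) alone gives m_41 = False.
(m_43) alone gives m_43 = True.
Now (¬m_43) is unsatisfied and unit — conflict.
Neither m_21 = True nor m_21 = False works.
Undo m_12 and try m_12 = False.
(m_13) alone gives m_13 = True.
(¬m_23) alone gives m_23 = False.
(¬m_33) alone gives m_33 = False.
(¬m_43) alone gives m_43 = False.
Case m_21 = True:
(¬m_31) alone gives m_31 = False.
(m_32) alone gives m_32 = True.
(¬m_41) alone gives m_41 = False.
(m_42) alone gives m_42 = True.
Now (¬m_42) is unsatisfied and unit — conflict.
Undo m_21 and try m_21 = False.
(m_22) alone gives m_22 = True.
(¬m_32) alone gives m_32 = False.
(m_31) alone gives m_31 = True.
(¬m_41) alone gives m_41 = False.
(m_42) alone gives m_42 = True.
Now (¬m_42) is unsatisfied and unit — conflict.
Neither m_21 = True nor m_21 = False works.
Neither m_12 = True nor m_12 = False works.
Undo m_11 and try m_11 = True.
(¬m_21) alone gives m_21 = False.
(¬m_31) alone gives m_31 = False.
(¬m_41) alone gives m_41 = False.
Case m_22 = True:
(¬m_12) alone gives m_12 = False.
(¬m_32) alone gives m_32 = False.
(m_33) alone gives m_33 = True.
(¬m_42) alone gives m_42 = False.
(m_43) alone gives m_43 = True.
Now (¬m_43) is unsatisfied and unit — conflict.
Undo m_22 and try m_22 = False.
(m_23) alone gives m_23 = True.
(¬m_13) alone gives m_13 = False.
(¬m_33) alone gives m_33 = False.
(m_32) alone gives m_32 = True.
(¬m_12) alone gives m_12 = False.
(¬m_42) alone gives m_42 = False.
(m_43) alone gives m_43 = True.
Now (¬m_43) is unsatisfied and unit — conflict.
Neither m_22 = True nor m_22 = False works.
Neither m_11 = True nor m_11 = False works.
No assignment satisfies every clause.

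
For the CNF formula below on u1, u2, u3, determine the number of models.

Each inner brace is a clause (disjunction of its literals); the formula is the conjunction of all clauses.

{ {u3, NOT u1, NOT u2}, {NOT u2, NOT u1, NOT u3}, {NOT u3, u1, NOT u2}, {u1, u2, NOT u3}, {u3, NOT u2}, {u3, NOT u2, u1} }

There are 2^3 = 8 truth assignments over (u1, u2, u3).
Split on u2. With u2 = true, the clauses containing u2 are satisfied and NOT u2 drops from the rest; 0 of the 2^2 = 4 assignments to the other variables satisfy what remains.
With u2 = false, by the same count on the reduced clause set, 3 assignments work.
(One model: u1=F, u2=F, u3=F.)
Total: 0 + 3 = 3.

3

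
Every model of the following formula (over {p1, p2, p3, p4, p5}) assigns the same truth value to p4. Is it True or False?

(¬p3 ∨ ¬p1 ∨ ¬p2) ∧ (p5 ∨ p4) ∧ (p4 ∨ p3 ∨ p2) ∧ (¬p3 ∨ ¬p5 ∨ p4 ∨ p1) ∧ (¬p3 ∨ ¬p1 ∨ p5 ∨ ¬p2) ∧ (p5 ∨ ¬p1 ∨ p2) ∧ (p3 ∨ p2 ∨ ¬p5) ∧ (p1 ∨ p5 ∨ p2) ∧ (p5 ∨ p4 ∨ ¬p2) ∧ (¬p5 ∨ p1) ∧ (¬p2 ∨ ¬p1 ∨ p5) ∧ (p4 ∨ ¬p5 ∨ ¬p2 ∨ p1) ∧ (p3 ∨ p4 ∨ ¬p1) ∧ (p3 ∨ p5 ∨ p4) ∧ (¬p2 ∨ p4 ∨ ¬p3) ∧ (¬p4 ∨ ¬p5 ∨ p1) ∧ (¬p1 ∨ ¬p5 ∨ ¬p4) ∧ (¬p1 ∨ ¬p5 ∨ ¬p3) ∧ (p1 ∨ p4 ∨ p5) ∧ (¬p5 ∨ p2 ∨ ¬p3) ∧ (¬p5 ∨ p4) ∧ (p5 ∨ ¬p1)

Suppose p4 = False.
From the singleton clause (p5), p5 = True.
But (¬p5) is also a unit clause — contradiction.
So every satisfying assignment has p4 = True.

True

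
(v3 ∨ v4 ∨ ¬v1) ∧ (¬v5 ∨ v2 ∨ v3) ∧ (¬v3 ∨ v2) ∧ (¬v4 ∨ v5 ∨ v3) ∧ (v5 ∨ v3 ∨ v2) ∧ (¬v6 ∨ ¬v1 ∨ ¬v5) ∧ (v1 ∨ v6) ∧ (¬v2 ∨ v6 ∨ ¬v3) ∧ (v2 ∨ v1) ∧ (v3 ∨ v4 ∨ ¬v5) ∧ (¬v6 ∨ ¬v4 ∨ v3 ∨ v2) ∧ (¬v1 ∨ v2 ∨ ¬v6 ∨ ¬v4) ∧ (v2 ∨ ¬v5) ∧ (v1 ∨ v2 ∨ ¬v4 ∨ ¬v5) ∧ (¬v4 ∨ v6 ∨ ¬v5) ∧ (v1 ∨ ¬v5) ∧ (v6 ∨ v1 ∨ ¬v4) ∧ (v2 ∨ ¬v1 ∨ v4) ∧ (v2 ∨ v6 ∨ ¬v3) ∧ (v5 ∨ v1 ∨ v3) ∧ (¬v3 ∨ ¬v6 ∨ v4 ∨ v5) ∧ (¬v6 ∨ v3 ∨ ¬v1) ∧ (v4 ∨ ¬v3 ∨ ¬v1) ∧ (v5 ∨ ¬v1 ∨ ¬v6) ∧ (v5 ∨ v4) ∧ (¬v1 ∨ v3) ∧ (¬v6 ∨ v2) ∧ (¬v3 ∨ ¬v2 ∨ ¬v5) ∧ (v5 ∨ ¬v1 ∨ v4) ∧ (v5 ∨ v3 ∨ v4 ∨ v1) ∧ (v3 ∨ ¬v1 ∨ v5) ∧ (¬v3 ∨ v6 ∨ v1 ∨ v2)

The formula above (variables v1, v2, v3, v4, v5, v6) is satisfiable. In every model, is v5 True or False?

Suppose v5 = True.
(v2) alone gives v2 = True.
(v1) alone gives v1 = True.
(¬v6) alone gives v6 = False.
(¬v3) alone gives v3 = False.
That conflicts with the unit clause (v3).
So every satisfying assignment has v5 = False.

False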